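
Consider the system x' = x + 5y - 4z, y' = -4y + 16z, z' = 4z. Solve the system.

x(t) = -c_1e^(-4t) - c_2e^(t) + 2c_3e^(4t), y(t) = c_1e^(-4t) + 2c_3e^(4t), z(t) = c_3e^(4t)

Coefficient matrix A = [[1, 5, -4], [0, -4, 16], [0, 0, 4]].
det(A - λI) = 0 gives eigenvalues λ = -4, 1, 4.
For λ=-4: eigenvector (-1,1,0).
For λ=1: eigenvector (-1,0,0).
For λ=4: eigenvector (2,2,1).
General solution: c_1e^(-4t)(-1,1,0) + c_2e^(t)(-1,0,0) + c_3e^(4t)(2,2,1).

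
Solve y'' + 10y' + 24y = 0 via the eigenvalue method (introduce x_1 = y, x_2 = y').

Let x_1 = y, x_2 = y'. Then x_1' = x_2 and x_2' = -24x_1 - 10x_2.
A = [[0,1],[-24,-10]]; det(A-λI) = λ^2 + 10λ + 24.
Eigenvalues λ = -4, -6 with eigenvectors (1,-4), (1,-6).

y(t) = c_1e^(-4t) + c_2e^(-6t)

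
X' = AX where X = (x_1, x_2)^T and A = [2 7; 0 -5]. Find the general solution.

x_1(t) = -c_1e^(-5t) - c_2e^(2t), x_2(t) = c_1e^(-5t)

Coefficient matrix A = [[2, 7], [0, -5]].
Characteristic polynomial det(A - λI) = λ^2 + 3λ - 10 = 0.
Eigenvalues λ = -5, 2.
For λ=-5: (A-λI) row 1 is [7, 7], so an eigenvector is (-1, 1).
For λ=2: (A-λI) row 1 is [0, 7], so an eigenvector is (-1, 0).
General solution: c_1e^(-5t)(-1,1) + c_2e^(2t)(-1,0).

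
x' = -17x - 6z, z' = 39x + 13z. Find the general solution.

x(t) = -C_1e^(-2t)sin(3t) + C_1e^(-2t)cos(3t) + C_2e^(-2t)sin(3t) + C_2e^(-2t)cos(3t), z(t) = 3C_1e^(-2t)sin(3t) - 2C_1e^(-2t)cos(3t) - 2C_2e^(-2t)sin(3t) - 3C_2e^(-2t)cos(3t)

Coefficient matrix A = [[-17, -6], [39, 13]].
Characteristic polynomial det(A - λI) = λ^2 + 4λ + 13 = 0.
Eigenvalues λ = -2 ± 3i (complex conjugate pair).
For λ=-2+3i: an eigenvector is (1,-2) - i(-1,3) = (1 + i, -2 - 3i).
A real fundamental pair from Re and Im of e^((-2+3i)t)v: X_1 = e^(-2t)(cos(3t)·(1,-2) + sin(3t)·(-1,3)), X_2 = e^(-2t)(sin(3t)·(1,-2) - cos(3t)·(-1,3)).
General solution: C_1X_1 + C_2X_2.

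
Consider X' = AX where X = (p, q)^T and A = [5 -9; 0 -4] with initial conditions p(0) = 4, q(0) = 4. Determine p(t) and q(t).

Coefficient matrix A = [[5, -9], [0, -4]].
Characteristic polynomial det(A - λI) = λ^2 - λ - 20 = 0.
Eigenvalues λ = -4, 5.
For λ=-4: (A-λI) row 1 is [9, -9], so an eigenvector is (-1, -1).
For λ=5: (A-λI) row 1 is [0, -9], so an eigenvector is (1, 0).
General solution: C_1e^(-4t)(-1,-1) + C_2e^(5t)(1,0).
Applying p(0)=4, q(0)=4 gives C_1=-4, C_2=0.

p(t) = 4e^(-4t), q(t) = 4e^(-4t)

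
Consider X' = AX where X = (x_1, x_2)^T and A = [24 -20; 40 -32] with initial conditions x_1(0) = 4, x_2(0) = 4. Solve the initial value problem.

Coefficient matrix A = [[24, -20], [40, -32]].
Characteristic polynomial det(A - λI) = λ^2 + 8λ + 32 = 0.
Eigenvalues λ = -4 ± 4i (complex conjugate pair).
For λ=-4+4i: an eigenvector is (2,3) - i(-1,-1) = (2 + i, 3 + i).
A real fundamental pair from Re and Im of e^((-4+4i)t)v: X_1 = e^(-4t)(cos(4t)·(2,3) + sin(4t)·(-1,-1)), X_2 = e^(-4t)(sin(4t)·(2,3) - cos(4t)·(-1,-1)).
General solution: c_1X_1 + c_2X_2.
Applying x_1(0)=4, x_2(0)=4 gives c_1=0, c_2=4.

x_1(t) = 8e^(-4t)sin(4t) + 4e^(-4t)cos(4t), x_2(t) = 12e^(-4t)sin(4t) + 4e^(-4t)cos(4t)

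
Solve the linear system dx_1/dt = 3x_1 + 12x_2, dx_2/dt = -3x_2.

x_1(t) = -c_1e^(3t) - 2c_2e^(-3t), x_2(t) = c_2e^(-3t)

Coefficient matrix A = [[3, 12], [0, -3]].
Characteristic polynomial det(A - λI) = λ^2 - 9 = 0.
Eigenvalues λ = 3, -3.
For λ=3: (A-λI) row 1 is [0, 12], so an eigenvector is (-1, 0).
For λ=-3: (A-λI) row 1 is [6, 12], so an eigenvector is (-2, 1).
General solution: c_1e^(3t)(-1,0) + c_2e^(-3t)(-2,1).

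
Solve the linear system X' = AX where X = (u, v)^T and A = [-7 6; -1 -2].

Coefficient matrix A = [[-7, 6], [-1, -2]].
Characteristic polynomial det(A - λI) = λ^2 + 9λ + 20 = 0.
Eigenvalues λ = -5, -4.
For λ=-5: (A-λI) row 1 is [-2, 6], so an eigenvector is (-3, -1).
For λ=-4: (A-λI) row 1 is [-3, 6], so an eigenvector is (2, 1).
General solution: c_1e^(-5t)(-3,-1) + c_2e^(-4t)(2,1).

u(t) = -3c_1e^(-5t) + 2c_2e^(-4t), v(t) = -c_1e^(-5t) + c_2e^(-4t)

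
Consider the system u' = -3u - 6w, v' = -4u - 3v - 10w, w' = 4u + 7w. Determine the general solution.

u(t) = 3c_1e^(t) - c_3e^(3t), v(t) = 2c_1e^(t) + c_2e^(-3t) - c_3e^(3t), w(t) = -2c_1e^(t) + c_3e^(3t)

Coefficient matrix A = [[-3, 0, -6], [-4, -3, -10], [4, 0, 7]].
det(A - λI) = 0 gives eigenvalues λ = 1, -3, 3.
For λ=1: eigenvector (3,2,-2).
For λ=-3: eigenvector (0,1,0).
For λ=3: eigenvector (-1,-1,1).
General solution: c_1e^(t)(3,2,-2) + c_2e^(-3t)(0,1,0) + c_3e^(3t)(-1,-1,1).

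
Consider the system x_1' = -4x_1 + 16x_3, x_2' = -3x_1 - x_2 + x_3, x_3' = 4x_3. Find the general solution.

x_1(t) = c_1e^(-4t) + 2c_3e^(4t), x_2(t) = c_1e^(-4t) + c_2e^(-t) - c_3e^(4t), x_3(t) = c_3e^(4t)

Coefficient matrix A = [[-4, 0, 16], [-3, -1, 1], [0, 0, 4]].
det(A - λI) = 0 gives eigenvalues λ = -4, -1, 4.
For λ=-4: eigenvector (1,1,0).
For λ=-1: eigenvector (0,1,0).
For λ=4: eigenvector (2,-1,1).
General solution: c_1e^(-4t)(1,1,0) + c_2e^(-t)(0,1,0) + c_3e^(4t)(2,-1,1).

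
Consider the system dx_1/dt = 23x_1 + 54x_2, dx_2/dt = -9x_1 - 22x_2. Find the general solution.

Coefficient matrix A = [[23, 54], [-9, -22]].
Characteristic polynomial det(A - λI) = λ^2 - λ - 20 = 0.
Eigenvalues λ = -4, 5.
For λ=-4: (A-λI) row 1 is [27, 54], so an eigenvector is (-2, 1).
For λ=5: (A-λI) row 1 is [18, 54], so an eigenvector is (3, -1).
General solution: K_1e^(-4t)(-2,1) + K_2e^(5t)(3,-1).

x_1(t) = -2K_1e^(-4t) + 3K_2e^(5t), x_2(t) = K_1e^(-4t) - K_2e^(5t)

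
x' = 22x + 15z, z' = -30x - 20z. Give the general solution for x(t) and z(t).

x(t) = C_1e^(t)sin(3t) - 2C_1e^(t)cos(3t) - 2C_2e^(t)sin(3t) - C_2e^(t)cos(3t), z(t) = -C_1e^(t)sin(3t) + 3C_1e^(t)cos(3t) + 3C_2e^(t)sin(3t) + C_2e^(t)cos(3t)

Coefficient matrix A = [[22, 15], [-30, -20]].
Characteristic polynomial det(A - λI) = λ^2 - 2λ + 10 = 0.
Eigenvalues λ = 1 ± 3i (complex conjugate pair).
For λ=1+3i: an eigenvector is (-2,3) - i(1,-1) = (-2 - i, 3 + i).
A real fundamental pair from Re and Im of e^((1+3i)t)v: X_1 = e^(t)(cos(3t)·(-2,3) + sin(3t)·(1,-1)), X_2 = e^(t)(sin(3t)·(-2,3) - cos(3t)·(1,-1)).
General solution: C_1X_1 + C_2X_2.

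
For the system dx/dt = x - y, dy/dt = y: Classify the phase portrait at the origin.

A = [[1,-1],[0,1]]; det(A-λI) = λ^2 - 2λ + 1.
repeated λ = 1 with a single eigenvector.

unstable improper node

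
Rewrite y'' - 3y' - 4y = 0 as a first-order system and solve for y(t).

y(t) = c_1e^(4t) + c_2e^(-t)

Let x_1 = y, x_2 = y'. Then x_1' = x_2 and x_2' = 4x_1 + 3x_2.
A = [[0,1],[4,3]]; det(A-λI) = λ^2 - 3λ - 4.
Eigenvalues λ = 4, -1 with eigenvectors (1,4), (1,-1).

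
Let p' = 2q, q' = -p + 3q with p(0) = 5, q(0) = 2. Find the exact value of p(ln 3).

9

A = [[0,2],[-1,3]]; eigenvalues λ = 1, 2.
Eigenvectors: (2,1) for λ=1, (-1,-1) for λ=2.
From the initial condition, c_1 = 3, c_2 = 1.
p(ln 3) = (3)(3^1)(2) + (1)(3^2)(-1) = 9.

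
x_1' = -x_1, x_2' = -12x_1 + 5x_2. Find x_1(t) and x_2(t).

Coefficient matrix A = [[-1, 0], [-12, 5]].
Characteristic polynomial det(A - λI) = λ^2 - 4λ - 5 = 0.
Eigenvalues λ = 5, -1.
For λ=5: (A-λI) row 1 is [-6, 0], so an eigenvector is (0, 1).
For λ=-1: (A-λI) row 2 is [-12, 6], so an eigenvector is (1, 2).
General solution: c_1e^(5t)(0,1) + c_2e^(-t)(1,2).

x_1(t) = c_2e^(-t), x_2(t) = c_1e^(5t) + 2c_2e^(-t)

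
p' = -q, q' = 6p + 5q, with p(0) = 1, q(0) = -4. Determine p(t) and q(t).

Coefficient matrix A = [[0, -1], [6, 5]].
Characteristic polynomial det(A - λI) = λ^2 - 5λ + 6 = 0.
Eigenvalues λ = 3, 2.
For λ=3: (A-λI) row 1 is [-3, -1], so an eigenvector is (-1, 3).
For λ=2: (A-λI) row 1 is [-2, -1], so an eigenvector is (1, -2).
General solution: K_1e^(3t)(-1,3) + K_2e^(2t)(1,-2).
Applying p(0)=1, q(0)=-4 gives K_1=-2, K_2=-1.

p(t) = 2e^(3t) - e^(2t), q(t) = -6e^(3t) + 2e^(2t)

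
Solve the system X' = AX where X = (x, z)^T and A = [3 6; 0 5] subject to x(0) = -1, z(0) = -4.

x(t) = -12e^(5t) + 11e^(3t), z(t) = -4e^(5t)

Coefficient matrix A = [[3, 6], [0, 5]].
Characteristic polynomial det(A - λI) = λ^2 - 8λ + 15 = 0.
Eigenvalues λ = 3, 5.
For λ=3: (A-λI) row 1 is [0, 6], so an eigenvector is (-1, 0).
For λ=5: (A-λI) row 1 is [-2, 6], so an eigenvector is (3, 1).
General solution: K_1e^(3t)(-1,0) + K_2e^(5t)(3,1).
Applying x(0)=-1, z(0)=-4 gives K_1=-11, K_2=-4.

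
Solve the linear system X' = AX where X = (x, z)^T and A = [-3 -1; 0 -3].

Coefficient matrix A = [[-3, -1], [0, -3]].
Characteristic polynomial det(A - λI) = λ^2 + 6λ + 9 = 0.
Single eigenvalue λ = -3 with algebraic multiplicity 2.
Eigenvector v = (-1,0); generalized eigenvector w with (A-λI)w=v is (2,1).
General solution: e^(-3t)[C_1·v + C_2·(t·v + w)].

x(t) = -C_1e^(-3t) - C_2te^(-3t) + 2C_2e^(-3t), z(t) = C_2e^(-3t)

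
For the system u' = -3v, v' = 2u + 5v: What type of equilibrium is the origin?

A = [[0,-3],[2,5]]; det(A-λI) = λ^2 - 5λ + 6.
λ = 2, 3: both positive.

unstable node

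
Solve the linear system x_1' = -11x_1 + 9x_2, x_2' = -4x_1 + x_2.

Coefficient matrix A = [[-11, 9], [-4, 1]].
Characteristic polynomial det(A - λI) = λ^2 + 10λ + 25 = 0.
Single eigenvalue λ = -5 with algebraic multiplicity 2.
Eigenvector v = (-3,-2); generalized eigenvector w with (A-λI)w=v is (-1,-1).
General solution: e^(-5t)[K_1·v + K_2·(t·v + w)].

x_1(t) = -3K_1e^(-5t) - 3K_2te^(-5t) - K_2e^(-5t), x_2(t) = -2K_1e^(-5t) - 2K_2te^(-5t) - K_2e^(-5t)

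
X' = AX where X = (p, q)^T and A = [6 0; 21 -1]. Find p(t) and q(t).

Coefficient matrix A = [[6, 0], [21, -1]].
Characteristic polynomial det(A - λI) = λ^2 - 5λ - 6 = 0.
Eigenvalues λ = -1, 6.
For λ=-1: (A-λI) row 1 is [7, 0], so an eigenvector is (0, 1).
For λ=6: (A-λI) row 2 is [21, -7], so an eigenvector is (1, 3).
General solution: K_1e^(-t)(0,1) + K_2e^(6t)(1,3).

p(t) = K_2e^(6t), q(t) = K_1e^(-t) + 3K_2e^(6t)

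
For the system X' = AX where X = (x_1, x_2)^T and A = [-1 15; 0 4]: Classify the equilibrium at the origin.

A = [[-1,15],[0,4]]; det(A-λI) = λ^2 - 3λ - 4.
λ = -1, 4: opposite signs.

saddle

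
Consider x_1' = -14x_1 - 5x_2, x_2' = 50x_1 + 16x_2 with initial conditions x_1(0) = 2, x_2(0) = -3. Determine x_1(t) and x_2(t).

Coefficient matrix A = [[-14, -5], [50, 16]].
Characteristic polynomial det(A - λI) = λ^2 - 2λ + 26 = 0.
Eigenvalues λ = 1 ± 5i (complex conjugate pair).
For λ=1+5i: an eigenvector is (1,-3) - i(0,1) = (1, -3 - i).
A real fundamental pair from Re and Im of e^((1+5i)t)v: X_1 = e^(t)(cos(5t)·(1,-3) + sin(5t)·(0,1)), X_2 = e^(t)(sin(5t)·(1,-3) - cos(5t)·(0,1)).
General solution: C_1X_1 + C_2X_2.
Applying x_1(0)=2, x_2(0)=-3 gives C_1=2, C_2=-3.

x_1(t) = -3e^(t)sin(5t) + 2e^(t)cos(5t), x_2(t) = 11e^(t)sin(5t) - 3e^(t)cos(5t)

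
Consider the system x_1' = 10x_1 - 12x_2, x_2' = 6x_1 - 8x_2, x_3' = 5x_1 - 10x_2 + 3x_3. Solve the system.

x_1(t) = -K_1e^(-2t) + 2K_2e^(4t), x_2(t) = -K_1e^(-2t) + K_2e^(4t), x_3(t) = -K_1e^(-2t) + K_3e^(3t)

Coefficient matrix A = [[10, -12, 0], [6, -8, 0], [5, -10, 3]].
det(A - λI) = 0 gives eigenvalues λ = -2, 4, 3.
For λ=-2: eigenvector (-1,-1,-1).
For λ=4: eigenvector (2,1,0).
For λ=3: eigenvector (0,0,1).
General solution: K_1e^(-2t)(-1,-1,-1) + K_2e^(4t)(2,1,0) + K_3e^(3t)(0,0,1).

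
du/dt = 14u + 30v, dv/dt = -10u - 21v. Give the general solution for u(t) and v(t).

u(t) = -3K_1e^(-6t) - 2K_2e^(-t), v(t) = 2K_1e^(-6t) + K_2e^(-t)

Coefficient matrix A = [[14, 30], [-10, -21]].
Characteristic polynomial det(A - λI) = λ^2 + 7λ + 6 = 0.
Eigenvalues λ = -6, -1.
For λ=-6: (A-λI) row 1 is [20, 30], so an eigenvector is (-3, 2).
For λ=-1: (A-λI) row 1 is [15, 30], so an eigenvector is (-2, 1).
General solution: K_1e^(-6t)(-3,2) + K_2e^(-t)(-2,1).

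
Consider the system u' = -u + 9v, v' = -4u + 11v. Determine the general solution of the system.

Coefficient matrix A = [[-1, 9], [-4, 11]].
Characteristic polynomial det(A - λI) = λ^2 - 10λ + 25 = 0.
Single eigenvalue λ = 5 with algebraic multiplicity 2.
Eigenvector v = (-3,-2); generalized eigenvector w with (A-λI)w=v is (-1,-1).
General solution: e^(5t)[C_1·v + C_2·(t·v + w)].

u(t) = -3C_1e^(5t) - 3C_2te^(5t) - C_2e^(5t), v(t) = -2C_1e^(5t) - 2C_2te^(5t) - C_2e^(5t)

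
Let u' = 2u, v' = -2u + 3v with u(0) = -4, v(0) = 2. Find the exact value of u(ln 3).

-36

A = [[2,0],[-2,3]]; eigenvalues λ = 3, 2.
Eigenvectors: (0,-1) for λ=3, (-1,-2) for λ=2.
From the initial condition, c_1 = -10, c_2 = 4.
u(ln 3) = (-10)(3^3)(0) + (4)(3^2)(-1) = -36.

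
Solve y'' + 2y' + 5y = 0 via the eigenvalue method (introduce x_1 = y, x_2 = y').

Let x_1 = y, x_2 = y'. Then x_1' = x_2 and x_2' = -5x_1 - 2x_2.
A = [[0,1],[-5,-2]]; det(A-λI) = λ^2 + 2λ + 5.
Eigenvalues λ = -1 ± 2i.

y(t) = K_1e^(-t)cos(2t) + K_2e^(-t)sin(2t)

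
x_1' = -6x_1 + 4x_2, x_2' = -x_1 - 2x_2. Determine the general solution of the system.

x_1(t) = 2C_1e^(-4t) + 2C_2te^(-4t) + C_2e^(-4t), x_2(t) = C_1e^(-4t) + C_2te^(-4t) + C_2e^(-4t)

Coefficient matrix A = [[-6, 4], [-1, -2]].
Characteristic polynomial det(A - λI) = λ^2 + 8λ + 16 = 0.
Single eigenvalue λ = -4 with algebraic multiplicity 2.
Eigenvector v = (2,1); generalized eigenvector w with (A-λI)w=v is (1,1).
General solution: e^(-4t)[C_1·v + C_2·(t·v + w)].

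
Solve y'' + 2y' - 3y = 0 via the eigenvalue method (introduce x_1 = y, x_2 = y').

y(t) = c_1e^(t) + c_2e^(-3t)

Let x_1 = y, x_2 = y'. Then x_1' = x_2 and x_2' = 3x_1 - 2x_2.
A = [[0,1],[3,-2]]; det(A-λI) = λ^2 + 2λ - 3.
Eigenvalues λ = 1, -3 with eigenvectors (1,1), (1,-3).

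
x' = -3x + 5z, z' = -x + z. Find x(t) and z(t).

x(t) = -C_1e^(-t)sin(t) - 2C_1e^(-t)cos(t) - 2C_2e^(-t)sin(t) + C_2e^(-t)cos(t), z(t) = -C_1e^(-t)cos(t) - C_2e^(-t)sin(t)

Coefficient matrix A = [[-3, 5], [-1, 1]].
Characteristic polynomial det(A - λI) = λ^2 + 2λ + 2 = 0.
Eigenvalues λ = -1 ± i (complex conjugate pair).
For λ=-1+i: an eigenvector is (-2,-1) - i(-1,0) = (-2 + i, -1).
A real fundamental pair from Re and Im of e^((-1+i)t)v: X_1 = e^(-t)(cos(t)·(-2,-1) + sin(t)·(-1,0)), X_2 = e^(-t)(sin(t)·(-2,-1) - cos(t)·(-1,0)).
General solution: C_1X_1 + C_2X_2.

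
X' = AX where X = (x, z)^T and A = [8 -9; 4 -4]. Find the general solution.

x(t) = -3C_1e^(2t) - 3C_2te^(2t) - 2C_2e^(2t), z(t) = -2C_1e^(2t) - 2C_2te^(2t) - C_2e^(2t)

Coefficient matrix A = [[8, -9], [4, -4]].
Characteristic polynomial det(A - λI) = λ^2 - 4λ + 4 = 0.
Single eigenvalue λ = 2 with algebraic multiplicity 2.
Eigenvector v = (-3,-2); generalized eigenvector w with (A-λI)w=v is (-2,-1).
General solution: e^(2t)[C_1·v + C_2·(t·v + w)].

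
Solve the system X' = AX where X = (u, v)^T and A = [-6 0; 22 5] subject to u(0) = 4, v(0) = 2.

Coefficient matrix A = [[-6, 0], [22, 5]].
Characteristic polynomial det(A - λI) = λ^2 + λ - 30 = 0.
Eigenvalues λ = 5, -6.
For λ=5: (A-λI) row 1 is [-11, 0], so an eigenvector is (0, 1).
For λ=-6: (A-λI) row 2 is [22, 11], so an eigenvector is (1, -2).
General solution: C_1e^(5t)(0,1) + C_2e^(-6t)(1,-2).
Applying u(0)=4, v(0)=2 gives C_1=10, C_2=4.

u(t) = 4e^(-6t), v(t) = 10e^(5t) - 8e^(-6t)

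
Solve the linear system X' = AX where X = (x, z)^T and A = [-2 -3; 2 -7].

x(t) = 3c_1e^(-4t) + c_2e^(-5t), z(t) = 2c_1e^(-4t) + c_2e^(-5t)

Coefficient matrix A = [[-2, -3], [2, -7]].
Characteristic polynomial det(A - λI) = λ^2 + 9λ + 20 = 0.
Eigenvalues λ = -4, -5.
For λ=-4: (A-λI) row 1 is [2, -3], so an eigenvector is (3, 2).
For λ=-5: (A-λI) row 1 is [3, -3], so an eigenvector is (1, 1).
General solution: c_1e^(-4t)(3,2) + c_2e^(-5t)(1,1).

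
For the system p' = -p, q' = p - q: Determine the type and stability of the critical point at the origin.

A = [[-1,0],[1,-1]]; det(A-λI) = λ^2 + 2λ + 1.
repeated λ = -1 with a single eigenvector.

stable improper node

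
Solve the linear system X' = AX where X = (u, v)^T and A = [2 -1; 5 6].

u(t) = c_1e^(4t)sin(t) - c_2e^(4t)cos(t), v(t) = -2c_1e^(4t)sin(t) - c_1e^(4t)cos(t) - c_2e^(4t)sin(t) + 2c_2e^(4t)cos(t)

Coefficient matrix A = [[2, -1], [5, 6]].
Characteristic polynomial det(A - λI) = λ^2 - 8λ + 17 = 0.
Eigenvalues λ = 4 ± i (complex conjugate pair).
For λ=4+i: an eigenvector is (0,-1) - i(1,-2) = (0 - i, -1 + 2i).
A real fundamental pair from Re and Im of e^((4+i)t)v: X_1 = e^(4t)(cos(t)·(0,-1) + sin(t)·(1,-2)), X_2 = e^(4t)(sin(t)·(0,-1) - cos(t)·(1,-2)).
General solution: c_1X_1 + c_2X_2.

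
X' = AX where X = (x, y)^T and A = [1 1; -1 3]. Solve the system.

x(t) = C_1e^(2t) + C_2te^(2t) + 2C_2e^(2t), y(t) = C_1e^(2t) + C_2te^(2t) + 3C_2e^(2t)

Coefficient matrix A = [[1, 1], [-1, 3]].
Characteristic polynomial det(A - λI) = λ^2 - 4λ + 4 = 0.
Single eigenvalue λ = 2 with algebraic multiplicity 2.
Eigenvector v = (1,1); generalized eigenvector w with (A-λI)w=v is (2,3).
General solution: e^(2t)[C_1·v + C_2·(t·v + w)].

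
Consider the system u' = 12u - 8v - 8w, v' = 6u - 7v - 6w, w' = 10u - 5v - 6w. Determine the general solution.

Coefficient matrix A = [[12, -8, -8], [6, -7, -6], [10, -5, -6]].
det(A - λI) = 0 gives eigenvalues λ = 4, -1, -4.
For λ=4: eigenvector (1,0,1).
For λ=-1: eigenvector (0,1,-1).
For λ=-4: eigenvector (-1,-2,0).
General solution: K_1e^(4t)(1,0,1) + K_2e^(-t)(0,1,-1) + K_3e^(-4t)(-1,-2,0).

u(t) = K_1e^(4t) - K_3e^(-4t), v(t) = K_2e^(-t) - 2K_3e^(-4t), w(t) = K_1e^(4t) - K_2e^(-t)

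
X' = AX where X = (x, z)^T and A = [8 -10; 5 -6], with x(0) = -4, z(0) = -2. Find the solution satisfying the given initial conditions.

x(t) = -8e^(t)sin(t) - 4e^(t)cos(t), z(t) = -6e^(t)sin(t) - 2e^(t)cos(t)

Coefficient matrix A = [[8, -10], [5, -6]].
Characteristic polynomial det(A - λI) = λ^2 - 2λ + 2 = 0.
Eigenvalues λ = 1 ± i (complex conjugate pair).
For λ=1+i: an eigenvector is (-3,-2) - i(-1,-1) = (-3 + i, -2 + i).
A real fundamental pair from Re and Im of e^((1+i)t)v: X_1 = e^(t)(cos(t)·(-3,-2) + sin(t)·(-1,-1)), X_2 = e^(t)(sin(t)·(-3,-2) - cos(t)·(-1,-1)).
General solution: c_1X_1 + c_2X_2.
Applying x(0)=-4, z(0)=-2 gives c_1=2, c_2=2.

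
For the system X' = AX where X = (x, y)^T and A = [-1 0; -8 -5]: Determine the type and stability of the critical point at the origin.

A = [[-1,0],[-8,-5]]; det(A-λI) = λ^2 + 6λ + 5.
λ = -1, -5: both negative.

stable node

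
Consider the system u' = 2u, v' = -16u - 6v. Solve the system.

u(t) = C_2e^(2t), v(t) = -C_1e^(-6t) - 2C_2e^(2t)

Coefficient matrix A = [[2, 0], [-16, -6]].
Characteristic polynomial det(A - λI) = λ^2 + 4λ - 12 = 0.
Eigenvalues λ = -6, 2.
For λ=-6: (A-λI) row 1 is [8, 0], so an eigenvector is (0, -1).
For λ=2: (A-λI) row 2 is [-16, -8], so an eigenvector is (1, -2).
General solution: C_1e^(-6t)(0,-1) + C_2e^(2t)(1,-2).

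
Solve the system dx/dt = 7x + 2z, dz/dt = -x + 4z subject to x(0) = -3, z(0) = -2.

Coefficient matrix A = [[7, 2], [-1, 4]].
Characteristic polynomial det(A - λI) = λ^2 - 11λ + 30 = 0.
Eigenvalues λ = 5, 6.
For λ=5: (A-λI) row 1 is [2, 2], so an eigenvector is (1, -1).
For λ=6: (A-λI) row 1 is [1, 2], so an eigenvector is (2, -1).
General solution: C_1e^(5t)(1,-1) + C_2e^(6t)(2,-1).
Applying x(0)=-3, z(0)=-2 gives C_1=7, C_2=-5.

x(t) = -10e^(6t) + 7e^(5t), z(t) = 5e^(6t) - 7e^(5t)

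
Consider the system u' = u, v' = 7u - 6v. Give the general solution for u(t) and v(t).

Coefficient matrix A = [[1, 0], [7, -6]].
Characteristic polynomial det(A - λI) = λ^2 + 5λ - 6 = 0.
Eigenvalues λ = -6, 1.
For λ=-6: (A-λI) row 1 is [7, 0], so an eigenvector is (0, -1).
For λ=1: (A-λI) row 2 is [7, -7], so an eigenvector is (1, 1).
General solution: C_1e^(-6t)(0,-1) + C_2e^(t)(1,1).

u(t) = C_2e^(t), v(t) = -C_1e^(-6t) + C_2e^(t)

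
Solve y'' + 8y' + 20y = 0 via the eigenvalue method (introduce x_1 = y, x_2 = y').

y(t) = K_1e^(-4t)cos(2t) + K_2e^(-4t)sin(2t)

Let x_1 = y, x_2 = y'. Then x_1' = x_2 and x_2' = -20x_1 - 8x_2.
A = [[0,1],[-20,-8]]; det(A-λI) = λ^2 + 8λ + 20.
Eigenvalues λ = -4 ± 2i.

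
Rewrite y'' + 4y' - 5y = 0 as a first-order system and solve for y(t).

y(t) = c_1e^(-5t) + c_2e^(t)

Let x_1 = y, x_2 = y'. Then x_1' = x_2 and x_2' = 5x_1 - 4x_2.
A = [[0,1],[5,-4]]; det(A-λI) = λ^2 + 4λ - 5.
Eigenvalues λ = -5, 1 with eigenvectors (1,-5), (1,1).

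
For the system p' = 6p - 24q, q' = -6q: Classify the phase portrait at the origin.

saddle

A = [[6,-24],[0,-6]]; det(A-λI) = λ^2 - 36.
λ = 6, -6: opposite signs.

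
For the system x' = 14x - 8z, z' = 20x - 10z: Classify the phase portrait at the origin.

A = [[14,-8],[20,-10]]; det(A-λI) = λ^2 - 4λ + 20.
λ = 2 ± 4i: positive real part.

unstable spiral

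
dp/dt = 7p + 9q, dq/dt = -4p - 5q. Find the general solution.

p(t) = -3K_1e^(t) - 3K_2te^(t) + K_2e^(t), q(t) = 2K_1e^(t) + 2K_2te^(t) - K_2e^(t)

Coefficient matrix A = [[7, 9], [-4, -5]].
Characteristic polynomial det(A - λI) = λ^2 - 2λ + 1 = 0.
Single eigenvalue λ = 1 with algebraic multiplicity 2.
Eigenvector v = (-3,2); generalized eigenvector w with (A-λI)w=v is (1,-1).
General solution: e^(t)[K_1·v + K_2·(t·v + w)].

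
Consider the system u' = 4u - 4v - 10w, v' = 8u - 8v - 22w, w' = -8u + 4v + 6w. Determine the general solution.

Coefficient matrix A = [[4, -4, -10], [8, -8, -22], [-8, 4, 6]].
det(A - λI) = 0 gives eigenvalues λ = -4, 4, 2.
For λ=-4: eigenvector (1,2,0).
For λ=4: eigenvector (-2,-5,2).
For λ=2: eigenvector (-1,-3,1).
General solution: C_1e^(-4t)(1,2,0) + C_2e^(4t)(-2,-5,2) + C_3e^(2t)(-1,-3,1).

u(t) = C_1e^(-4t) - 2C_2e^(4t) - C_3e^(2t), v(t) = 2C_1e^(-4t) - 5C_2e^(4t) - 3C_3e^(2t), w(t) = 2C_2e^(4t) + C_3e^(2t)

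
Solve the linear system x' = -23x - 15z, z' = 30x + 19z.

x(t) = -2K_1e^(-2t)sin(3t) + K_1e^(-2t)cos(3t) + K_2e^(-2t)sin(3t) + 2K_2e^(-2t)cos(3t), z(t) = 3K_1e^(-2t)sin(3t) - K_1e^(-2t)cos(3t) - K_2e^(-2t)sin(3t) - 3K_2e^(-2t)cos(3t)

Coefficient matrix A = [[-23, -15], [30, 19]].
Characteristic polynomial det(A - λI) = λ^2 + 4λ + 13 = 0.
Eigenvalues λ = -2 ± 3i (complex conjugate pair).
For λ=-2+3i: an eigenvector is (1,-1) - i(-2,3) = (1 + 2i, -1 - 3i).
A real fundamental pair from Re and Im of e^((-2+3i)t)v: X_1 = e^(-2t)(cos(3t)·(1,-1) + sin(3t)·(-2,3)), X_2 = e^(-2t)(sin(3t)·(1,-1) - cos(3t)·(-2,3)).
General solution: K_1X_1 + K_2X_2.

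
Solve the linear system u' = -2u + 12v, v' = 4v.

Coefficient matrix A = [[-2, 12], [0, 4]].
Characteristic polynomial det(A - λI) = λ^2 - 2λ - 8 = 0.
Eigenvalues λ = 4, -2.
For λ=4: (A-λI) row 1 is [-6, 12], so an eigenvector is (2, 1).
For λ=-2: (A-λI) row 1 is [0, 12], so an eigenvector is (-1, 0).
General solution: K_1e^(4t)(2,1) + K_2e^(-2t)(-1,0).

u(t) = 2K_1e^(4t) - K_2e^(-2t), v(t) = K_1e^(4t)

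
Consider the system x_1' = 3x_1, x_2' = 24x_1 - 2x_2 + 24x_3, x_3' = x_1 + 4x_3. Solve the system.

Coefficient matrix A = [[3, 0, 0], [24, -2, 24], [1, 0, 4]].
det(A - λI) = 0 gives eigenvalues λ = 3, 4, -2.
For λ=3: eigenvector (1,0,-1).
For λ=4: eigenvector (0,4,1).
For λ=-2: eigenvector (0,1,0).
General solution: K_1e^(3t)(1,0,-1) + K_2e^(4t)(0,4,1) + K_3e^(-2t)(0,1,0).

x_1(t) = K_1e^(3t), x_2(t) = 4K_2e^(4t) + K_3e^(-2t), x_3(t) = -K_1e^(3t) + K_2e^(4t)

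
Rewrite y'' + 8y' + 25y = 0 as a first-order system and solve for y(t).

y(t) = c_1e^(-4t)cos(3t) + c_2e^(-4t)sin(3t)

Let x_1 = y, x_2 = y'. Then x_1' = x_2 and x_2' = -25x_1 - 8x_2.
A = [[0,1],[-25,-8]]; det(A-λI) = λ^2 + 8λ + 25.
Eigenvalues λ = -4 ± 3i.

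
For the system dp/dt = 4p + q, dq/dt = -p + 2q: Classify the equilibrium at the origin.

A = [[4,1],[-1,2]]; det(A-λI) = λ^2 - 6λ + 9.
repeated λ = 3 with a single eigenvector.

unstable improper node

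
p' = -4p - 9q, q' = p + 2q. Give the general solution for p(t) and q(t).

Coefficient matrix A = [[-4, -9], [1, 2]].
Characteristic polynomial det(A - λI) = λ^2 + 2λ + 1 = 0.
Single eigenvalue λ = -1 with algebraic multiplicity 2.
Eigenvector v = (-3,1); generalized eigenvector w with (A-λI)w=v is (-2,1).
General solution: e^(-t)[K_1·v + K_2·(t·v + w)].

p(t) = -3K_1e^(-t) - 3K_2te^(-t) - 2K_2e^(-t), q(t) = K_1e^(-t) + K_2te^(-t) + K_2e^(-t)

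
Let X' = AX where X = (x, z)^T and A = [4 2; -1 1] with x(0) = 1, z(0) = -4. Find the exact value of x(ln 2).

A = [[4,2],[-1,1]]; eigenvalues λ = 2, 3.
Eigenvectors: (1,-1) for λ=2, (2,-1) for λ=3.
From the initial condition, c_1 = 7, c_2 = -3.
x(ln 2) = (7)(2^2)(1) + (-3)(2^3)(2) = -20.

-20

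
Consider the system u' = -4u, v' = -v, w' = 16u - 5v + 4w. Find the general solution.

Coefficient matrix A = [[-4, 0, 0], [0, -1, 0], [16, -5, 4]].
det(A - λI) = 0 gives eigenvalues λ = -4, 4, -1.
For λ=-4: eigenvector (1,0,-2).
For λ=4: eigenvector (0,0,1).
For λ=-1: eigenvector (0,1,1).
General solution: c_1e^(-4t)(1,0,-2) + c_2e^(4t)(0,0,1) + c_3e^(-t)(0,1,1).

u(t) = c_1e^(-4t), v(t) = c_3e^(-t), w(t) = -2c_1e^(-4t) + c_2e^(4t) + c_3e^(-t)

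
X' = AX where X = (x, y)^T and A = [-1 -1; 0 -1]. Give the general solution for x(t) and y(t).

Coefficient matrix A = [[-1, -1], [0, -1]].
Characteristic polynomial det(A - λI) = λ^2 + 2λ + 1 = 0.
Single eigenvalue λ = -1 with algebraic multiplicity 2.
Eigenvector v = (1,0); generalized eigenvector w with (A-λI)w=v is (2,-1).
General solution: e^(-t)[c_1·v + c_2·(t·v + w)].

x(t) = c_1e^(-t) + c_2te^(-t) + 2c_2e^(-t), y(t) = -c_2e^(-t)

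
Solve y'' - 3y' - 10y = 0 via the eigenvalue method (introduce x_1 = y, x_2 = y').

Let x_1 = y, x_2 = y'. Then x_1' = x_2 and x_2' = 10x_1 + 3x_2.
A = [[0,1],[10,3]]; det(A-λI) = λ^2 - 3λ - 10.
Eigenvalues λ = -2, 5 with eigenvectors (1,-2), (1,5).

y(t) = K_1e^(-2t) + K_2e^(5t)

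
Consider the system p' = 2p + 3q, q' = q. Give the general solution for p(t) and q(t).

p(t) = 3c_1e^(t) - c_2e^(2t), q(t) = -c_1e^(t)

Coefficient matrix A = [[2, 3], [0, 1]].
Characteristic polynomial det(A - λI) = λ^2 - 3λ + 2 = 0.
Eigenvalues λ = 1, 2.
For λ=1: (A-λI) row 1 is [1, 3], so an eigenvector is (3, -1).
For λ=2: (A-λI) row 1 is [0, 3], so an eigenvector is (-1, 0).
General solution: c_1e^(t)(3,-1) + c_2e^(2t)(-1,0).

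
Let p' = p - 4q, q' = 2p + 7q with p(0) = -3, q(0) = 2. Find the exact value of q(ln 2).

A = [[1,-4],[2,7]]; eigenvalues λ = 5, 3.
Eigenvectors: (-1,1) for λ=5, (-2,1) for λ=3.
From the initial condition, c_1 = 1, c_2 = 1.
q(ln 2) = (1)(2^5)(1) + (1)(2^3)(1) = 40.

40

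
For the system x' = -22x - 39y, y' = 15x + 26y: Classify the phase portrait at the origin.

A = [[-22,-39],[15,26]]; det(A-λI) = λ^2 - 4λ + 13.
λ = 2 ± 3i: positive real part.

unstable spiral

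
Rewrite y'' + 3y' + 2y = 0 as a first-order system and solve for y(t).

Let x_1 = y, x_2 = y'. Then x_1' = x_2 and x_2' = -2x_1 - 3x_2.
A = [[0,1],[-2,-3]]; det(A-λI) = λ^2 + 3λ + 2.
Eigenvalues λ = -1, -2 with eigenvectors (1,-1), (1,-2).

y(t) = C_1e^(-t) + C_2e^(-2t)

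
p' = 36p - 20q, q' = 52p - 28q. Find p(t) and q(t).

Coefficient matrix A = [[36, -20], [52, -28]].
Characteristic polynomial det(A - λI) = λ^2 - 8λ + 32 = 0.
Eigenvalues λ = 4 ± 4i (complex conjugate pair).
For λ=4+4i: an eigenvector is (-1,-2) - i(2,3) = (-1 - 2i, -2 - 3i).
A real fundamental pair from Re and Im of e^((4+4i)t)v: X_1 = e^(4t)(cos(4t)·(-1,-2) + sin(4t)·(2,3)), X_2 = e^(4t)(sin(4t)·(-1,-2) - cos(4t)·(2,3)).
General solution: c_1X_1 + c_2X_2.

p(t) = 2c_1e^(4t)sin(4t) - c_1e^(4t)cos(4t) - c_2e^(4t)sin(4t) - 2c_2e^(4t)cos(4t), q(t) = 3c_1e^(4t)sin(4t) - 2c_1e^(4t)cos(4t) - 2c_2e^(4t)sin(4t) - 3c_2e^(4t)cos(4t)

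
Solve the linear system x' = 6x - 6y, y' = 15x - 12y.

x(t) = -c_1e^(-3t)sin(3t) - c_1e^(-3t)cos(3t) - c_2e^(-3t)sin(3t) + c_2e^(-3t)cos(3t), y(t) = -2c_1e^(-3t)sin(3t) - c_1e^(-3t)cos(3t) - c_2e^(-3t)sin(3t) + 2c_2e^(-3t)cos(3t)

Coefficient matrix A = [[6, -6], [15, -12]].
Characteristic polynomial det(A - λI) = λ^2 + 6λ + 18 = 0.
Eigenvalues λ = -3 ± 3i (complex conjugate pair).
For λ=-3+3i: an eigenvector is (-1,-1) - i(-1,-2) = (-1 + i, -1 + 2i).
A real fundamental pair from Re and Im of e^((-3+3i)t)v: X_1 = e^(-3t)(cos(3t)·(-1,-1) + sin(3t)·(-1,-2)), X_2 = e^(-3t)(sin(3t)·(-1,-1) - cos(3t)·(-1,-2)).
General solution: c_1X_1 + c_2X_2.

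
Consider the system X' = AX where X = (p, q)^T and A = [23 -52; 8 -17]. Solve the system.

p(t) = 3C_1e^(3t)sin(4t) - 2C_1e^(3t)cos(4t) - 2C_2e^(3t)sin(4t) - 3C_2e^(3t)cos(4t), q(t) = C_1e^(3t)sin(4t) - C_1e^(3t)cos(4t) - C_2e^(3t)sin(4t) - C_2e^(3t)cos(4t)

Coefficient matrix A = [[23, -52], [8, -17]].
Characteristic polynomial det(A - λI) = λ^2 - 6λ + 25 = 0.
Eigenvalues λ = 3 ± 4i (complex conjugate pair).
For λ=3+4i: an eigenvector is (-2,-1) - i(3,1) = (-2 - 3i, -1 - i).
A real fundamental pair from Re and Im of e^((3+4i)t)v: X_1 = e^(3t)(cos(4t)·(-2,-1) + sin(4t)·(3,1)), X_2 = e^(3t)(sin(4t)·(-2,-1) - cos(4t)·(3,1)).
General solution: C_1X_1 + C_2X_2.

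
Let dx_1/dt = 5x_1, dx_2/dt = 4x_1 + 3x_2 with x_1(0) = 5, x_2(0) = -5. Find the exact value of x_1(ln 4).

A = [[5,0],[4,3]]; eigenvalues λ = 5, 3.
Eigenvectors: (1,2) for λ=5, (0,-1) for λ=3.
From the initial condition, c_1 = 5, c_2 = 15.
x_1(ln 4) = (5)(4^5)(1) + (15)(4^3)(0) = 5120.

5120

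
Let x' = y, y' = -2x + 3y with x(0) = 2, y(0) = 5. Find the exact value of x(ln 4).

A = [[0,1],[-2,3]]; eigenvalues λ = 2, 1.
Eigenvectors: (1,2) for λ=2, (-1,-1) for λ=1.
From the initial condition, c_1 = 3, c_2 = 1.
x(ln 4) = (3)(4^2)(1) + (1)(4^1)(-1) = 44.

44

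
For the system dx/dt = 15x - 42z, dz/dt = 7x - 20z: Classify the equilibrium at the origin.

saddle

A = [[15,-42],[7,-20]]; det(A-λI) = λ^2 + 5λ - 6.
λ = -6, 1: opposite signs.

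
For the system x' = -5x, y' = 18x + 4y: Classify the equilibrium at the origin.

A = [[-5,0],[18,4]]; det(A-λI) = λ^2 + λ - 20.
λ = -5, 4: opposite signs.

saddle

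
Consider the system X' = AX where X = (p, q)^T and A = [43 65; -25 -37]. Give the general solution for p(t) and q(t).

p(t) = -3c_1e^(3t)sin(5t) - 2c_1e^(3t)cos(5t) - 2c_2e^(3t)sin(5t) + 3c_2e^(3t)cos(5t), q(t) = 2c_1e^(3t)sin(5t) + c_1e^(3t)cos(5t) + c_2e^(3t)sin(5t) - 2c_2e^(3t)cos(5t)

Coefficient matrix A = [[43, 65], [-25, -37]].
Characteristic polynomial det(A - λI) = λ^2 - 6λ + 34 = 0.
Eigenvalues λ = 3 ± 5i (complex conjugate pair).
For λ=3+5i: an eigenvector is (-2,1) - i(-3,2) = (-2 + 3i, 1 - 2i).
A real fundamental pair from Re and Im of e^((3+5i)t)v: X_1 = e^(3t)(cos(5t)·(-2,1) + sin(5t)·(-3,2)), X_2 = e^(3t)(sin(5t)·(-2,1) - cos(5t)·(-3,2)).
General solution: c_1X_1 + c_2X_2.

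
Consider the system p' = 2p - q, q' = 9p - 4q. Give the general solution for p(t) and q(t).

p(t) = C_1e^(-t) + C_2te^(-t) + C_2e^(-t), q(t) = 3C_1e^(-t) + 3C_2te^(-t) + 2C_2e^(-t)

Coefficient matrix A = [[2, -1], [9, -4]].
Characteristic polynomial det(A - λI) = λ^2 + 2λ + 1 = 0.
Single eigenvalue λ = -1 with algebraic multiplicity 2.
Eigenvector v = (1,3); generalized eigenvector w with (A-λI)w=v is (1,2).
General solution: e^(-t)[C_1·v + C_2·(t·v + w)].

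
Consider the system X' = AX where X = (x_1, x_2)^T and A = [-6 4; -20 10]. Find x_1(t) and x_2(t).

x_1(t) = K_1e^(2t)sin(4t) - K_2e^(2t)cos(4t), x_2(t) = 2K_1e^(2t)sin(4t) + K_1e^(2t)cos(4t) + K_2e^(2t)sin(4t) - 2K_2e^(2t)cos(4t)

Coefficient matrix A = [[-6, 4], [-20, 10]].
Characteristic polynomial det(A - λI) = λ^2 - 4λ + 20 = 0.
Eigenvalues λ = 2 ± 4i (complex conjugate pair).
For λ=2+4i: an eigenvector is (0,1) - i(1,2) = (0 - i, 1 - 2i).
A real fundamental pair from Re and Im of e^((2+4i)t)v: X_1 = e^(2t)(cos(4t)·(0,1) + sin(4t)·(1,2)), X_2 = e^(2t)(sin(4t)·(0,1) - cos(4t)·(1,2)).
General solution: K_1X_1 + K_2X_2.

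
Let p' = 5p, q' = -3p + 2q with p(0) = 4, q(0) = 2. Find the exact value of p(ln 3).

972

A = [[5,0],[-3,2]]; eigenvalues λ = 5, 2.
Eigenvectors: (-1,1) for λ=5, (0,-1) for λ=2.
From the initial condition, c_1 = -4, c_2 = -6.
p(ln 3) = (-4)(3^5)(-1) + (-6)(3^2)(0) = 972.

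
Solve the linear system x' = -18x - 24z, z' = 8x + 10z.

Coefficient matrix A = [[-18, -24], [8, 10]].
Characteristic polynomial det(A - λI) = λ^2 + 8λ + 12 = 0.
Eigenvalues λ = -6, -2.
For λ=-6: (A-λI) row 1 is [-12, -24], so an eigenvector is (2, -1).
For λ=-2: (A-λI) row 1 is [-16, -24], so an eigenvector is (3, -2).
General solution: K_1e^(-6t)(2,-1) + K_2e^(-2t)(3,-2).

x(t) = 2K_1e^(-6t) + 3K_2e^(-2t), z(t) = -K_1e^(-6t) - 2K_2e^(-2t)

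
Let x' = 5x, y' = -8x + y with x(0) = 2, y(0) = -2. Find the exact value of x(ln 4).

A = [[5,0],[-8,1]]; eigenvalues λ = 5, 1.
Eigenvectors: (1,-2) for λ=5, (0,1) for λ=1.
From the initial condition, c_1 = 2, c_2 = 2.
x(ln 4) = (2)(4^5)(1) + (2)(4^1)(0) = 2048.

2048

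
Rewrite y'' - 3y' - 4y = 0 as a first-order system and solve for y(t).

Let x_1 = y, x_2 = y'. Then x_1' = x_2 and x_2' = 4x_1 + 3x_2.
A = [[0,1],[4,3]]; det(A-λI) = λ^2 - 3λ - 4.
Eigenvalues λ = -1, 4 with eigenvectors (1,-1), (1,4).

y(t) = C_1e^(-t) + C_2e^(4t)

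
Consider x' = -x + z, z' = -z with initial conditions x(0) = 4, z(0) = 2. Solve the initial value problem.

Coefficient matrix A = [[-1, 1], [0, -1]].
Characteristic polynomial det(A - λI) = λ^2 + 2λ + 1 = 0.
Single eigenvalue λ = -1 with algebraic multiplicity 2.
Eigenvector v = (1,0); generalized eigenvector w with (A-λI)w=v is (-2,1).
General solution: e^(-t)[c_1·v + c_2·(t·v + w)].
Applying x(0)=4, z(0)=2 gives c_1=8, c_2=2.

x(t) = 2te^(-t) + 4e^(-t), z(t) = 2e^(-t)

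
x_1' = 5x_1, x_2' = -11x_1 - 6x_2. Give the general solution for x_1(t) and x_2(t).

x_1(t) = c_1e^(5t), x_2(t) = -c_1e^(5t) - c_2e^(-6t)

Coefficient matrix A = [[5, 0], [-11, -6]].
Characteristic polynomial det(A - λI) = λ^2 + λ - 30 = 0.
Eigenvalues λ = 5, -6.
For λ=5: (A-λI) row 2 is [-11, -11], so an eigenvector is (1, -1).
For λ=-6: (A-λI) row 1 is [11, 0], so an eigenvector is (0, -1).
General solution: c_1e^(5t)(1,-1) + c_2e^(-6t)(0,-1).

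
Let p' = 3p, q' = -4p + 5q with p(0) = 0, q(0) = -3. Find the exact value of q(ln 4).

A = [[3,0],[-4,5]]; eigenvalues λ = 5, 3.
Eigenvectors: (0,1) for λ=5, (-1,-2) for λ=3.
From the initial condition, c_1 = -3, c_2 = 0.
q(ln 4) = (-3)(4^5)(1) + (0)(4^3)(-2) = -3072.

-3072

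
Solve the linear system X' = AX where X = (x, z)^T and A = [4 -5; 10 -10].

Coefficient matrix A = [[4, -5], [10, -10]].
Characteristic polynomial det(A - λI) = λ^2 + 6λ + 10 = 0.
Eigenvalues λ = -3 ± i (complex conjugate pair).
For λ=-3+i: an eigenvector is (1,1) - i(2,3) = (1 - 2i, 1 - 3i).
A real fundamental pair from Re and Im of e^((-3+i)t)v: X_1 = e^(-3t)(cos(t)·(1,1) + sin(t)·(2,3)), X_2 = e^(-3t)(sin(t)·(1,1) - cos(t)·(2,3)).
General solution: c_1X_1 + c_2X_2.

x(t) = 2c_1e^(-3t)sin(t) + c_1e^(-3t)cos(t) + c_2e^(-3t)sin(t) - 2c_2e^(-3t)cos(t), z(t) = 3c_1e^(-3t)sin(t) + c_1e^(-3t)cos(t) + c_2e^(-3t)sin(t) - 3c_2e^(-3t)cos(t)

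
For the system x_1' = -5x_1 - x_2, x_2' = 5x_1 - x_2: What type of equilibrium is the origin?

A = [[-5,-1],[5,-1]]; det(A-λI) = λ^2 + 6λ + 10.
λ = -3 ± i: negative real part.

stable spiral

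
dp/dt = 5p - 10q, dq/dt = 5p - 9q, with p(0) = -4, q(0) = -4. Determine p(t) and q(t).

Coefficient matrix A = [[5, -10], [5, -9]].
Characteristic polynomial det(A - λI) = λ^2 + 4λ + 5 = 0.
Eigenvalues λ = -2 ± i (complex conjugate pair).
For λ=-2+i: an eigenvector is (3,2) - i(1,1) = (3 - i, 2 - i).
A real fundamental pair from Re and Im of e^((-2+i)t)v: X_1 = e^(-2t)(cos(t)·(3,2) + sin(t)·(1,1)), X_2 = e^(-2t)(sin(t)·(3,2) - cos(t)·(1,1)).
General solution: K_1X_1 + K_2X_2.
Applying p(0)=-4, q(0)=-4 gives K_1=0, K_2=4.

p(t) = 12e^(-2t)sin(t) - 4e^(-2t)cos(t), q(t) = 8e^(-2t)sin(t) - 4e^(-2t)cos(t)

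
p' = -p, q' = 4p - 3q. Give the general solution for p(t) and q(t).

p(t) = -c_2e^(-t), q(t) = c_1e^(-3t) - 2c_2e^(-t)

Coefficient matrix A = [[-1, 0], [4, -3]].
Characteristic polynomial det(A - λI) = λ^2 + 4λ + 3 = 0.
Eigenvalues λ = -3, -1.
For λ=-3: (A-λI) row 1 is [2, 0], so an eigenvector is (0, 1).
For λ=-1: (A-λI) row 2 is [4, -2], so an eigenvector is (-1, -2).
General solution: c_1e^(-3t)(0,1) + c_2e^(-t)(-1,-2).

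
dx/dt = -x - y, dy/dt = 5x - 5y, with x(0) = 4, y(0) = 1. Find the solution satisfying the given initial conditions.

Coefficient matrix A = [[-1, -1], [5, -5]].
Characteristic polynomial det(A - λI) = λ^2 + 6λ + 10 = 0.
Eigenvalues λ = -3 ± i (complex conjugate pair).
For λ=-3+i: an eigenvector is (0,-1) - i(1,2) = (0 - i, -1 - 2i).
A real fundamental pair from Re and Im of e^((-3+i)t)v: X_1 = e^(-3t)(cos(t)·(0,-1) + sin(t)·(1,2)), X_2 = e^(-3t)(sin(t)·(0,-1) - cos(t)·(1,2)).
General solution: K_1X_1 + K_2X_2.
Applying x(0)=4, y(0)=1 gives K_1=7, K_2=-4.

x(t) = 7e^(-3t)sin(t) + 4e^(-3t)cos(t), y(t) = 18e^(-3t)sin(t) + e^(-3t)cos(t)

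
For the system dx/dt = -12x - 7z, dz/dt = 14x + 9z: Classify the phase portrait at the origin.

saddle

A = [[-12,-7],[14,9]]; det(A-λI) = λ^2 + 3λ - 10.
λ = 2, -5: opposite signs.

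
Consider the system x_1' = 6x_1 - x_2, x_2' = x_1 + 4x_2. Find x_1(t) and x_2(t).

Coefficient matrix A = [[6, -1], [1, 4]].
Characteristic polynomial det(A - λI) = λ^2 - 10λ + 25 = 0.
Single eigenvalue λ = 5 with algebraic multiplicity 2.
Eigenvector v = (-1,-1); generalized eigenvector w with (A-λI)w=v is (-3,-2).
General solution: e^(5t)[K_1·v + K_2·(t·v + w)].

x_1(t) = -K_1e^(5t) - K_2te^(5t) - 3K_2e^(5t), x_2(t) = -K_1e^(5t) - K_2te^(5t) - 2K_2e^(5t)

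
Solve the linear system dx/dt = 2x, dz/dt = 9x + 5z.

Coefficient matrix A = [[2, 0], [9, 5]].
Characteristic polynomial det(A - λI) = λ^2 - 7λ + 10 = 0.
Eigenvalues λ = 2, 5.
For λ=2: (A-λI) row 2 is [9, 3], so an eigenvector is (1, -3).
For λ=5: (A-λI) row 1 is [-3, 0], so an eigenvector is (0, 1).
General solution: c_1e^(2t)(1,-3) + c_2e^(5t)(0,1).

x(t) = c_1e^(2t), z(t) = -3c_1e^(2t) + c_2e^(5t)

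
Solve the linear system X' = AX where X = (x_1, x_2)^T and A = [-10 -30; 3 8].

x_1(t) = -3c_1e^(-t)sin(3t) + c_1e^(-t)cos(3t) + c_2e^(-t)sin(3t) + 3c_2e^(-t)cos(3t), x_2(t) = c_1e^(-t)sin(3t) - c_2e^(-t)cos(3t)

Coefficient matrix A = [[-10, -30], [3, 8]].
Characteristic polynomial det(A - λI) = λ^2 + 2λ + 10 = 0.
Eigenvalues λ = -1 ± 3i (complex conjugate pair).
For λ=-1+3i: an eigenvector is (1,0) - i(-3,1) = (1 + 3i, 0 - i).
A real fundamental pair from Re and Im of e^((-1+3i)t)v: X_1 = e^(-t)(cos(3t)·(1,0) + sin(3t)·(-3,1)), X_2 = e^(-t)(sin(3t)·(1,0) - cos(3t)·(-3,1)).
General solution: c_1X_1 + c_2X_2.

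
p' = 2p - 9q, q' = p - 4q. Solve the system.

Coefficient matrix A = [[2, -9], [1, -4]].
Characteristic polynomial det(A - λI) = λ^2 + 2λ + 1 = 0.
Single eigenvalue λ = -1 with algebraic multiplicity 2.
Eigenvector v = (3,1); generalized eigenvector w with (A-λI)w=v is (1,0).
General solution: e^(-t)[K_1·v + K_2·(t·v + w)].

p(t) = 3K_1e^(-t) + 3K_2te^(-t) + K_2e^(-t), q(t) = K_1e^(-t) + K_2te^(-t)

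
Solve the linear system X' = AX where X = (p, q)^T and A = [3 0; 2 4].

p(t) = c_2e^(3t), q(t) = -c_1e^(4t) - 2c_2e^(3t)

Coefficient matrix A = [[3, 0], [2, 4]].
Characteristic polynomial det(A - λI) = λ^2 - 7λ + 12 = 0.
Eigenvalues λ = 4, 3.
For λ=4: (A-λI) row 1 is [-1, 0], so an eigenvector is (0, -1).
For λ=3: (A-λI) row 2 is [2, 1], so an eigenvector is (1, -2).
General solution: c_1e^(4t)(0,-1) + c_2e^(3t)(1,-2).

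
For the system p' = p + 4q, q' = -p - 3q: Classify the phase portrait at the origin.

A = [[1,4],[-1,-3]]; det(A-λI) = λ^2 + 2λ + 1.
repeated λ = -1 with a single eigenvector.

stable improper node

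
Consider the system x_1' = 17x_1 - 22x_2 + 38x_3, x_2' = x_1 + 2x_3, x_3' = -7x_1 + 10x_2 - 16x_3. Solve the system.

Coefficient matrix A = [[17, -22, 38], [1, 0, 2], [-7, 10, -16]].
det(A - λI) = 0 gives eigenvalues λ = -2, 2, 1.
For λ=-2: eigenvector (-2,0,1).
For λ=2: eigenvector (4,1,-1).
For λ=1: eigenvector (1,-1,-1).
General solution: C_1e^(-2t)(-2,0,1) + C_2e^(2t)(4,1,-1) + C_3e^(t)(1,-1,-1).

x_1(t) = -2C_1e^(-2t) + 4C_2e^(2t) + C_3e^(t), x_2(t) = C_2e^(2t) - C_3e^(t), x_3(t) = C_1e^(-2t) - C_2e^(2t) - C_3e^(t)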